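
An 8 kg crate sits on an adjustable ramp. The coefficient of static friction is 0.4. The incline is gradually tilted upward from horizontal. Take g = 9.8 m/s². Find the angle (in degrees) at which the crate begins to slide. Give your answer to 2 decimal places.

21.80°

At the threshold of sliding, static friction is at its maximum μ_s N and exactly balances the weight component along the incline: mg sin θ = μ_s mg cos θ.
Hence tan θ = μ_s = 0.4, so θ = arctan(0.4) = 21.8014°.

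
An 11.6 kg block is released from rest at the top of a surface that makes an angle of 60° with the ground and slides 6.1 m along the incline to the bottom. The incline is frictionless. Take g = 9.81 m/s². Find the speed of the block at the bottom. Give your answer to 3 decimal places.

10.181 m/s

The weight component along the incline is mg sin 60° = 98.550 N and the normal force is N = mg cos 60° = 56.898 N.
With no friction, a = g sin 60° = 8.4957 m/s².
Starting from rest over a distance of 6.1 m, v² = 2aL = 2 × 8.4957 × 6.1 = 103.6475, so v = 10.1807 m/s.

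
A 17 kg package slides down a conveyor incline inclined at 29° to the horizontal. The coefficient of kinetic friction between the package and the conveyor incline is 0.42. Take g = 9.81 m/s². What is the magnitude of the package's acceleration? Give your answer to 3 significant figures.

Resolving the weight along the incline: the component pulling the package down the slope is mg sin 29° = 17 × 9.81 × 0.4848 = 80.850 N, and the normal force is N = mg cos 29° = 17 × 9.81 × 0.8746 = 145.857 N.
Kinetic friction acts up the slope with magnitude f = μN = 0.42 × 145.857 = 61.260 N.
Net force along the incline is 80.850 − 61.260 = 19.590 N, so a = 19.590 / 17 = 1.1524 m/s².

1.15 m/s²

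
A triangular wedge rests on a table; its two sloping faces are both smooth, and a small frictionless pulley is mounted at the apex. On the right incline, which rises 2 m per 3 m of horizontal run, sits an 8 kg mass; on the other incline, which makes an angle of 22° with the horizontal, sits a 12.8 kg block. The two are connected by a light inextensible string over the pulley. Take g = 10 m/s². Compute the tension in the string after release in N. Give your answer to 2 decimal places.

Resolve each weight along its own incline: the 8 kg mass has component 8 × 10 × sin 33.69° = 44.376 N down its slope, and the 12.8 kg mass has 12.8 × 10 × sin 22° = 47.950 N down its slope.
The 12.8 kg side's 47.950 N exceeds the other side's 44.376 N, so that mass slides down and the 8 kg mass slides up. Taking that direction as positive, Newton's second law for the whole system gives 47.950 − 44.376 = (8 + 12.8) a, so a = 3.574 / 20.8 = 0.1718 m/s².
For the 8 kg mass (up-slope positive): T − 44.376 = 8 × 0.1718, so T = 45.750 N.

45.75 N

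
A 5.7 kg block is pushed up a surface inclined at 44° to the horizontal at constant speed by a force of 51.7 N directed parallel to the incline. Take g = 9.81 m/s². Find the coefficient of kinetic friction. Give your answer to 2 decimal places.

At constant speed ΣF = 0 along the incline. The applied 51.7 N acts up the slope; the weight component mg sin 44° = 38.843 N and kinetic friction μN both act down the slope.
So 51.7 = 38.843 + μ × 40.223, giving μ = (51.7 − 38.843) / 40.223 = 0.3196.

0.32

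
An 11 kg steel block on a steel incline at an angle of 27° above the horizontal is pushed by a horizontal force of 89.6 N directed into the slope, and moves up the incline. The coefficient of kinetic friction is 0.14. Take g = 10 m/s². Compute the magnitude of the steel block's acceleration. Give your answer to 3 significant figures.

0.953 m/s²

The horizontal push has components F cos 27° = 89.6 × 0.8910 = 79.834 N up the incline and F sin 27° = 89.6 × 0.4540 = 40.678 N pressing into the surface.
The normal force is therefore N = mg cos 27° + F sin 27° = 98.010 + 40.678 = 138.688 N, and kinetic friction down the slope is μN = 0.14 × 138.688 = 19.416 N.
Along the incline: F cos 27° − mg sin 27° − μN = ma, so 79.834 − 49.940 − 19.416 = 11 a, giving a = 0.9525 m/s².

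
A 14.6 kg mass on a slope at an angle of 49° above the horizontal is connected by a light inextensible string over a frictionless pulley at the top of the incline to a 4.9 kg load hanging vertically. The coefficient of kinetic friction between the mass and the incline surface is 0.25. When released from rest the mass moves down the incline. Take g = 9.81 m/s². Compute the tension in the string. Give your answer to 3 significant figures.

57.2 N

For the mass on the incline: the weight component along the slope is m₁g sin 49° = 14.6 × 9.81 × 0.7547 = 108.093 N and the normal force is N = m₁g cos 49° = 93.965 N.
Kinetic friction opposes the mass's motion down the incline: f = μN = 0.25 × 93.965 = 23.491 N acting up the slope.
Newton's second law for the mass (down-slope positive): 108.093 − 23.491 − T = 14.6 a. For the hanging load (upward positive): T − 4.9 × 9.81 = 4.9 a.
Adding the two equations eliminates T: 36.533 = 19.5 a, so a = 1.8735 m/s².
Then from the hanging load's equation, T = 4.9 × (9.81 + 1.8735) = 57.249 N.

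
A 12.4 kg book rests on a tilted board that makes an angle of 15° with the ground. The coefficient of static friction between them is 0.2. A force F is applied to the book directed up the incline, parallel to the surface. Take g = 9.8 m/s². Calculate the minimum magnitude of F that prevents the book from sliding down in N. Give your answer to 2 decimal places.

The normal force is N = mg cos 15° = 117.379 N. With F at its minimum the book is on the verge of sliding down, so static friction is at its maximum μ_s N = 0.2 × 117.379 = 23.476 N and acts up the slope.
Equilibrium along the incline: F + μ_s N = mg sin 15°, so F = 31.452 − 23.476 = 7.976 N.

7.98 N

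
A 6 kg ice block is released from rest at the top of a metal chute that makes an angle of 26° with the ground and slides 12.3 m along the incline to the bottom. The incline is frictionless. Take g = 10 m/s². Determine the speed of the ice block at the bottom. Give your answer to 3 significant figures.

10.4 m/s

The weight component along the incline is mg sin 26° = 26.302 N and the normal force is N = mg cos 26° = 53.928 N.
With no friction, a = g sin 26° = 4.3837 m/s².
Starting from rest over a distance of 12.3 m, v² = 2aL = 2 × 4.3837 × 12.3 = 107.8390, so v = 10.3846 m/s.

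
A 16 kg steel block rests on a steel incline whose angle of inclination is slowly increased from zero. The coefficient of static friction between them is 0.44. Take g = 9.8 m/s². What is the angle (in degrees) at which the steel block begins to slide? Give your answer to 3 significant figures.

At the threshold of sliding, static friction is at its maximum μ_s N and exactly balances the weight component along the incline: mg sin θ = μ_s mg cos θ.
Hence tan θ = μ_s = 0.44, so θ = arctan(0.44) = 23.7495°.

23.7°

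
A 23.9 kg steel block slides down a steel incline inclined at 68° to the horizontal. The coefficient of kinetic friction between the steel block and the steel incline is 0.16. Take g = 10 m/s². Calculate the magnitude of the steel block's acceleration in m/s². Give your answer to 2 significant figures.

8.7 m/s²

Resolving the weight along the incline: the component pulling the steel block down the slope is mg sin 68° = 23.9 × 10 × 0.9272 = 221.601 N, and the normal force is N = mg cos 68° = 23.9 × 10 × 0.3746 = 89.529 N.
Kinetic friction acts up the slope with magnitude f = μN = 0.16 × 89.529 = 14.325 N.
Net force along the incline is 221.601 − 14.325 = 207.276 N, so a = 207.276 / 23.9 = 8.6726 m/s².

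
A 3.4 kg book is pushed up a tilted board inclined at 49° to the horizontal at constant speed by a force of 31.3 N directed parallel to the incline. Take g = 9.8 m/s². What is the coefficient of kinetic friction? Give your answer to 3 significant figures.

At constant speed ΣF = 0 along the incline. The applied 31.3 N acts up the slope; the weight component mg sin 49° = 25.147 N and kinetic friction μN both act down the slope.
So 31.3 = 25.147 + μ × 21.860, giving μ = (31.3 − 25.147) / 21.860 = 0.2815.

0.281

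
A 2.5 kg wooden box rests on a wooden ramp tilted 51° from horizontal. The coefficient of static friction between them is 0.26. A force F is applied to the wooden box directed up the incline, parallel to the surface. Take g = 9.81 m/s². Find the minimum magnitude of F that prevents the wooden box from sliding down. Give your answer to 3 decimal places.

15.047 N

The normal force is N = mg cos 51° = 15.434 N. With F at its minimum the wooden box is on the verge of sliding down, so static friction is at its maximum μ_s N = 0.26 × 15.434 = 4.013 N and acts up the slope.
Equilibrium along the incline: F + μ_s N = mg sin 51°, so F = 19.060 − 4.013 = 15.047 N.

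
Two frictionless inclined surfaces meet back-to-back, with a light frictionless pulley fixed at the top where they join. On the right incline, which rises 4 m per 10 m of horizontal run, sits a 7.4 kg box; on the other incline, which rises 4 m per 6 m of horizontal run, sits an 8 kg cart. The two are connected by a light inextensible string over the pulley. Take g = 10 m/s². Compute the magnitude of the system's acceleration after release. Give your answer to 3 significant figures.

Resolve each weight along its own incline: the 7.4 kg mass has component 7.4 × 10 × sin 21.80° = 27.483 N down its slope, and the 8 kg mass has 8 × 10 × sin 33.69° = 44.376 N down its slope.
The 8 kg side's 44.376 N exceeds the other side's 27.483 N, so that mass slides down and the 7.4 kg mass slides up. Taking that direction as positive, Newton's second law for the whole system gives 44.376 − 27.483 = (7.4 + 8) a, so a = 16.893 / 15.4 = 1.0969 m/s².

1.10 m/s²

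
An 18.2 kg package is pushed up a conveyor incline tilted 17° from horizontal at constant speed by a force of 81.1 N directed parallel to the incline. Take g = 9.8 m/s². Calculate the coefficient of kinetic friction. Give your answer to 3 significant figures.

0.170

At constant speed ΣF = 0 along the incline. The applied 81.1 N acts up the slope; the weight component mg sin 17° = 52.147 N and kinetic friction μN both act down the slope.
So 81.1 = 52.147 + μ × 170.567, giving μ = (81.1 − 52.147) / 170.567 = 0.1697.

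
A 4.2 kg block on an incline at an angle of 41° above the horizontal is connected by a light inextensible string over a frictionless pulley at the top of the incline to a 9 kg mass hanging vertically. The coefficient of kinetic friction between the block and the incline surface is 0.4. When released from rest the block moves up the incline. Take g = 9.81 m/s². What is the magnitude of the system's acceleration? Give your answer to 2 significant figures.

3.7 m/s²

For the block on the incline: the weight component along the slope is m₁g sin 41° = 4.2 × 9.81 × 0.6561 = 27.033 N and the normal force is N = m₁g cos 41° = 31.096 N.
Kinetic friction opposes the block's motion up the incline: f = μN = 0.4 × 31.096 = 12.438 N acting down the slope.
Newton's second law for the block (up-slope positive): T − 27.033 − 12.438 = 4.2 a. For the hanging mass (downward positive): 9 × 9.81 − T = 9 a.
Adding the two equations eliminates T: 48.819 = 13.2 a, so a = 3.6984 m/s².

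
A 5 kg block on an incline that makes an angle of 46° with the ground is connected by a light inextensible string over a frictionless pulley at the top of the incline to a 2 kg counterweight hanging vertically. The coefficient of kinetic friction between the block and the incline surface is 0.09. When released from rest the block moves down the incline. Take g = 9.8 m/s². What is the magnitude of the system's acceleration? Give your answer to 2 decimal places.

1.80 m/s²

For the block on the incline: the weight component along the slope is m₁g sin 46° = 5 × 9.8 × 0.7193 = 35.246 N and the normal force is N = m₁g cos 46° = 34.038 N.
Kinetic friction opposes the block's motion down the incline: f = μN = 0.09 × 34.038 = 3.063 N acting up the slope.
Newton's second law for the block (down-slope positive): 35.246 − 3.063 − T = 5 a. For the hanging counterweight (upward positive): T − 2 × 9.8 = 2 a.
Adding the two equations eliminates T: 12.583 = 7 a, so a = 1.7976 m/s².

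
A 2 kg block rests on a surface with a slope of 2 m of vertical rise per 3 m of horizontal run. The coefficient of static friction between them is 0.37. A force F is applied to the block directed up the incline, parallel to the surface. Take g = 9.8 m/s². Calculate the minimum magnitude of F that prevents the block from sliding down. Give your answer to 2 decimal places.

4.84 N

The normal force is N = mg cos 33.69° = 16.308 N. With F at its minimum the block is on the verge of sliding down, so static friction is at its maximum μ_s N = 0.37 × 16.308 = 6.034 N and acts up the slope.
Equilibrium along the incline: F + μ_s N = mg sin 33.69°, so F = 10.872 − 6.034 = 4.838 N.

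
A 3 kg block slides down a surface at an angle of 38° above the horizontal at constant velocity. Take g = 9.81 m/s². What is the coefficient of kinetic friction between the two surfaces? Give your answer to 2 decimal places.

0.78

At constant velocity the net force along the incline is zero: mg sin 38° = μ mg cos 38°.
So μ = tan 38° = 0.6157 / 0.7880 = 0.7813.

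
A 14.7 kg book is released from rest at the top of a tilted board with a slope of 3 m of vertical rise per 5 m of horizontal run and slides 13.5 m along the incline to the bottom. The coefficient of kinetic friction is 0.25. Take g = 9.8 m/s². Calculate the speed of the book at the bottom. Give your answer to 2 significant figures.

The weight component along the incline is mg sin 30.96° = 74.118 N and the normal force is N = mg cos 30.96° = 123.530 N.
Friction up the slope is f = μN = 0.25 × 123.530 = 30.883 N, so the net downslope force is 74.118 − 30.883 = 43.235 N and a = 43.235 / 14.7 = 2.9412 m/s².
Starting from rest over a distance of 13.5 m, v² = 2aL = 2 × 2.9412 × 13.5 = 79.4124, so v = 8.9114 m/s.

8.9 m/s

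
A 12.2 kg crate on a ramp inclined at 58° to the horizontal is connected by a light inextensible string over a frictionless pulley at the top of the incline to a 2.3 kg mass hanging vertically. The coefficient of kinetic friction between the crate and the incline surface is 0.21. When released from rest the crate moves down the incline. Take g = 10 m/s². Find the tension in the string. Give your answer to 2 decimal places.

For the crate on the incline: the weight component along the slope is m₁g sin 58° = 12.2 × 10 × 0.8480 = 103.456 N and the normal force is N = m₁g cos 58° = 64.650 N.
Kinetic friction opposes the crate's motion down the incline: f = μN = 0.21 × 64.650 = 13.577 N acting up the slope.
Newton's second law for the crate (down-slope positive): 103.456 − 13.577 − T = 12.2 a. For the hanging mass (upward positive): T − 2.3 × 10 = 2.3 a.
Adding the two equations eliminates T: 66.879 = 14.5 a, so a = 4.6123 m/s².
Then from the hanging mass's equation, T = 2.3 × (10 + 4.6123) = 33.608 N.

33.61 N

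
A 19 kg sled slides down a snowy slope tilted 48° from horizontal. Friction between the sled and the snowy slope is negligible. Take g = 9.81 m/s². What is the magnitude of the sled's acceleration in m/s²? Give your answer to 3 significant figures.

7.29 m/s²

Resolving the weight along the incline: the component pulling the sled down the slope is mg sin 48° = 19 × 9.81 × 0.7431 = 138.506 N, and the normal force is N = mg cos 48° = 19 × 9.81 × 0.6691 = 124.714 N.
With no friction the net force along the incline is 138.506 N, so a = g sin 48° = 138.506 / 19 = 7.2898 m/s².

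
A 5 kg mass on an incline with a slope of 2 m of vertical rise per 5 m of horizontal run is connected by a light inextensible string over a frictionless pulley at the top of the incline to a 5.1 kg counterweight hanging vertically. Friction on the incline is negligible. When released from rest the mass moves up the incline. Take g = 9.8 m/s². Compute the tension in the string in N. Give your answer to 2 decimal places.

33.93 N

For the mass on the incline: the weight component along the slope is m₁g sin 21.80° = 5 × 9.8 × 0.3714 = 18.199 N and the normal force is N = m₁g cos 21.80° = 45.495 N.
Newton's second law for the mass (up-slope positive): T − 18.199 = 5 a. For the hanging counterweight (downward positive): 5.1 × 9.8 − T = 5.1 a.
Adding the two equations eliminates T: 31.781 = 10.1 a, so a = 3.1466 m/s².
Then from the hanging counterweight's equation, T = 5.1 × (9.8 − 3.1466) = 33.932 N.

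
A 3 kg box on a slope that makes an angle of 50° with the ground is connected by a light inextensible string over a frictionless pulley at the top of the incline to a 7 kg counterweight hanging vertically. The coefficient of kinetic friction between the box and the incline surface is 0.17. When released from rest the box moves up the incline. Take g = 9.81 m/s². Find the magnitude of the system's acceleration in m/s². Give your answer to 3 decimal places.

4.291 m/s²

For the box on the incline: the weight component along the slope is m₁g sin 50° = 3 × 9.81 × 0.7660 = 22.543 N and the normal force is N = m₁g cos 50° = 18.917 N.
Kinetic friction opposes the box's motion up the incline: f = μN = 0.17 × 18.917 = 3.216 N acting down the slope.
Newton's second law for the box (up-slope positive): T − 22.543 − 3.216 = 3 a. For the hanging counterweight (downward positive): 7 × 9.81 − T = 7 a.
Adding the two equations eliminates T: 42.911 = 10 a, so a = 4.2911 m/s².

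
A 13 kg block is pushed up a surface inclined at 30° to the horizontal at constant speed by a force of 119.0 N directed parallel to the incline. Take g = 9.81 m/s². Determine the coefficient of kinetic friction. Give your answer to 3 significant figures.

At constant speed ΣF = 0 along the incline. The applied 119.0 N acts up the slope; the weight component mg sin 30° = 63.765 N and kinetic friction μN both act down the slope.
So 119.0 = 63.765 + μ × 110.444, giving μ = (119.0 − 63.765) / 110.444 = 0.5001.

0.500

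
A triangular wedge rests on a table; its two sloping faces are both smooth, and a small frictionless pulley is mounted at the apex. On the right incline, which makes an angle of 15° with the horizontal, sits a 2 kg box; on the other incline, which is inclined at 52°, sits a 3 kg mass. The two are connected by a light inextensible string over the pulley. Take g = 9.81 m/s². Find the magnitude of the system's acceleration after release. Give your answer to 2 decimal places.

3.62 m/s²

Resolve each weight along its own incline: the 2 kg mass has component 2 × 9.81 × sin 15° = 5.078 N down its slope, and the 3 kg mass has 3 × 9.81 × sin 52° = 23.191 N down its slope.
The 3 kg side's 23.191 N exceeds the other side's 5.078 N, so that mass slides down and the 2 kg mass slides up. Taking that direction as positive, Newton's second law for the whole system gives 23.191 − 5.078 = (2 + 3) a, so a = 18.113 / 5 = 3.6226 m/s².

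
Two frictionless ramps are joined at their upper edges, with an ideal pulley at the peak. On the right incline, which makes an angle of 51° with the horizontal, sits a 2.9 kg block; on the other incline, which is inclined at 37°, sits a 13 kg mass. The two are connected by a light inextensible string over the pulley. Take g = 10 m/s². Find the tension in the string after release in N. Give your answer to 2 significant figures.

33 N

Resolve each weight along its own incline: the 2.9 kg mass has component 2.9 × 10 × sin 51° = 22.537 N down its slope, and the 13 kg mass has 13 × 10 × sin 37° = 78.236 N down its slope.
The 13 kg side's 78.236 N exceeds the other side's 22.537 N, so that mass slides down and the 2.9 kg mass slides up. Taking that direction as positive, Newton's second law for the whole system gives 78.236 − 22.537 = (2.9 + 13) a, so a = 55.699 / 15.9 = 3.5031 m/s².
For the 2.9 kg mass (up-slope positive): T − 22.537 = 2.9 × 3.5031, so T = 32.696 N.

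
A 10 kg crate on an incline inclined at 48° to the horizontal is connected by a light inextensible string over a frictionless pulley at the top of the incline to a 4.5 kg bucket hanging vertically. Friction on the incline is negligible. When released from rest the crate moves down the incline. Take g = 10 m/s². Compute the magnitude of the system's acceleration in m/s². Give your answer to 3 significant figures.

2.02 m/s²

For the crate on the incline: the weight component along the slope is m₁g sin 48° = 10 × 10 × 0.7431 = 74.310 N and the normal force is N = m₁g cos 48° = 66.913 N.
Newton's second law for the crate (down-slope positive): 74.310 − T = 10 a. For the hanging bucket (upward positive): T − 4.5 × 10 = 4.5 a.
Adding the two equations eliminates T: 29.310 = 14.5 a, so a = 2.0214 m/s².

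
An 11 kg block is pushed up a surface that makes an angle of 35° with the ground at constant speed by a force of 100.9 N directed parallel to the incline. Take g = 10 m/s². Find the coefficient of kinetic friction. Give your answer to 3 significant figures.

0.420

At constant speed ΣF = 0 along the incline. The applied 100.9 N acts up the slope; the weight component mg sin 35° = 63.093 N and kinetic friction μN both act down the slope.
So 100.9 = 63.093 + μ × 90.107, giving μ = (100.9 − 63.093) / 90.107 = 0.4196.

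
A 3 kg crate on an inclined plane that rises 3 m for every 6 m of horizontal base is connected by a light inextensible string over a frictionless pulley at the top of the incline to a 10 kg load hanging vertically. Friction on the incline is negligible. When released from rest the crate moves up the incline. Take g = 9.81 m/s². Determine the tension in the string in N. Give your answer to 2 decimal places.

32.76 N

For the crate on the incline: the weight component along the slope is m₁g sin 26.57° = 3 × 9.81 × 0.4472 = 13.161 N and the normal force is N = m₁g cos 26.57° = 26.323 N.
Newton's second law for the crate (up-slope positive): T − 13.161 = 3 a. For the hanging load (downward positive): 10 × 9.81 − T = 10 a.
Adding the two equations eliminates T: 84.939 = 13 a, so a = 6.5338 m/s².
Then from the hanging load's equation, T = 10 × (9.81 − 6.5338) = 32.762 N.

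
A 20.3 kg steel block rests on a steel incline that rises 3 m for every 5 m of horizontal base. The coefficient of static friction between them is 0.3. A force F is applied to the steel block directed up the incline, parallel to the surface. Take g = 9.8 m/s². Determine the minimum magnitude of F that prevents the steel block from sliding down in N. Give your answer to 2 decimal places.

51.18 N

The normal force is N = mg cos 30.96° = 170.590 N. With F at its minimum the steel block is on the verge of sliding down, so static friction is at its maximum μ_s N = 0.3 × 170.590 = 51.177 N and acts up the slope.
Equilibrium along the incline: F + μ_s N = mg sin 30.96°, so F = 102.354 − 51.177 = 51.177 N.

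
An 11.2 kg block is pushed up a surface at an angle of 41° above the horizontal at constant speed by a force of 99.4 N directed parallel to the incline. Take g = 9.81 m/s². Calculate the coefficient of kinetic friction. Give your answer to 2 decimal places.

0.33

At constant speed ΣF = 0 along the incline. The applied 99.4 N acts up the slope; the weight component mg sin 41° = 72.083 N and kinetic friction μN both act down the slope.
So 99.4 = 72.083 + μ × 82.921, giving μ = (99.4 − 72.083) / 82.921 = 0.3294.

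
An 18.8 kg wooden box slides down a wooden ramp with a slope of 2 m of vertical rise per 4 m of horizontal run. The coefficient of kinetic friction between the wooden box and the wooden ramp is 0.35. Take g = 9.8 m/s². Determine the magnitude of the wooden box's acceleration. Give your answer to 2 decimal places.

Resolving the weight along the incline: the component pulling the wooden box down the slope is mg sin 26.57° = 18.8 × 9.8 × 0.4472 = 82.392 N, and the normal force is N = mg cos 26.57° = 18.8 × 9.8 × 0.8944 = 164.784 N.
Kinetic friction acts up the slope with magnitude f = μN = 0.35 × 164.784 = 57.674 N.
Net force along the incline is 82.392 − 57.674 = 24.718 N, so a = 24.718 / 18.8 = 1.3148 m/s².

1.31 m/s²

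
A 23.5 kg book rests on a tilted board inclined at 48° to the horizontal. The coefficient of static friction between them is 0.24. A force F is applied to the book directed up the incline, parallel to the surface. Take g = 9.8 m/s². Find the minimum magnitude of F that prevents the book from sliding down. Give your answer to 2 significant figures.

The normal force is N = mg cos 48° = 154.101 N. With F at its minimum the book is on the verge of sliding down, so static friction is at its maximum μ_s N = 0.24 × 154.101 = 36.984 N and acts up the slope.
Equilibrium along the incline: F + μ_s N = mg sin 48°, so F = 171.146 − 36.984 = 134.162 N.

130 N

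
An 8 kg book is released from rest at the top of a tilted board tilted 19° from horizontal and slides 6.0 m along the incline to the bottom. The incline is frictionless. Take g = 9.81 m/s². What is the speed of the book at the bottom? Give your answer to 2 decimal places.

6.19 m/s

The weight component along the incline is mg sin 19° = 25.551 N and the normal force is N = mg cos 19° = 74.204 N.
With no friction, a = g sin 19° = 3.1938 m/s².
Starting from rest over a distance of 6.0 m, v² = 2aL = 2 × 3.1938 × 6.0 = 38.3256, so v = 6.1908 m/s.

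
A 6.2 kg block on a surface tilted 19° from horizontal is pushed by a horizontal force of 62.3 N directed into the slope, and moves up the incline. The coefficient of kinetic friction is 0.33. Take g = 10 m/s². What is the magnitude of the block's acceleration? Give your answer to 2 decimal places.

The horizontal push has components F cos 19° = 62.3 × 0.9455 = 58.905 N up the incline and F sin 19° = 62.3 × 0.3256 = 20.285 N pressing into the surface.
The normal force is therefore N = mg cos 19° + F sin 19° = 58.621 + 20.285 = 78.906 N, and kinetic friction down the slope is μN = 0.33 × 78.906 = 26.039 N.
Along the incline: F cos 19° − mg sin 19° − μN = ma, so 58.905 − 20.187 − 26.039 = 6.2 a, giving a = 2.0450 m/s².

2.05 m/s²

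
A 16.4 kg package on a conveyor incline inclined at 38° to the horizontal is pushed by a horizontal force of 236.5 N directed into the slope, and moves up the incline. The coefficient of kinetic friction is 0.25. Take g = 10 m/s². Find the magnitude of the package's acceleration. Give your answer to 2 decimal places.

1.02 m/s²

The horizontal push has components F cos 38° = 236.5 × 0.7880 = 186.362 N up the incline and F sin 38° = 236.5 × 0.6157 = 145.613 N pressing into the surface.
The normal force is therefore N = mg cos 38° + F sin 38° = 129.232 + 145.613 = 274.845 N, and kinetic friction down the slope is μN = 0.25 × 274.845 = 68.711 N.
Along the incline: F cos 38° − mg sin 38° − μN = ma, so 186.362 − 100.975 − 68.711 = 16.4 a, giving a = 1.0168 m/s².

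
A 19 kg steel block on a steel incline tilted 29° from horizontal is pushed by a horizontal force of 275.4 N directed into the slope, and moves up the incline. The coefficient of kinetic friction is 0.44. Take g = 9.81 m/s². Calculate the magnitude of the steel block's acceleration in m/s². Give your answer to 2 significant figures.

1.1 m/s²

The horizontal push has components F cos 29° = 275.4 × 0.8746 = 240.865 N up the incline and F sin 29° = 275.4 × 0.4848 = 133.514 N pressing into the surface.
The normal force is therefore N = mg cos 29° + F sin 29° = 163.017 + 133.514 = 296.531 N, and kinetic friction down the slope is μN = 0.44 × 296.531 = 130.474 N.
Along the incline: F cos 29° − mg sin 29° − μN = ma, so 240.865 − 90.362 − 130.474 = 19 a, giving a = 1.0542 m/s².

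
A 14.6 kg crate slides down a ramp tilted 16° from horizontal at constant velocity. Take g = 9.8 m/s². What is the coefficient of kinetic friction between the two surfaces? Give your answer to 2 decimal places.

0.29

At constant velocity the net force along the incline is zero: mg sin 16° = μ mg cos 16°.
So μ = tan 16° = 0.2756 / 0.9613 = 0.2867.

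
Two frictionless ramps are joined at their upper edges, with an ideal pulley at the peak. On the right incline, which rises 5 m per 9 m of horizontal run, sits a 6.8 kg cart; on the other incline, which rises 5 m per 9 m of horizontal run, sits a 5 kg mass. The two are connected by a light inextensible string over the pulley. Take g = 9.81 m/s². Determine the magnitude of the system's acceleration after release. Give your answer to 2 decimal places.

0.73 m/s²

Resolve each weight along its own incline: the 6.8 kg mass has component 6.8 × 9.81 × sin 29.05° = 32.396 N down its slope, and the 5 kg mass has 5 × 9.81 × sin 29.05° = 23.821 N down its slope.
The 6.8 kg side's 32.396 N exceeds the other side's 23.821 N, so that mass slides down and the 5 kg mass slides up. Taking that direction as positive, Newton's second law for the whole system gives 32.396 − 23.821 = (6.8 + 5) a, so a = 8.575 / 11.8 = 0.7267 m/s².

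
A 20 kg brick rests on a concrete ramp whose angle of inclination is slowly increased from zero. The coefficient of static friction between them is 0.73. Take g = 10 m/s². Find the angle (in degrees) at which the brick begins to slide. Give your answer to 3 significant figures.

At the threshold of sliding, static friction is at its maximum μ_s N and exactly balances the weight component along the incline: mg sin θ = μ_s mg cos θ.
Hence tan θ = μ_s = 0.73, so θ = arctan(0.73) = 36.1294°.

36.1°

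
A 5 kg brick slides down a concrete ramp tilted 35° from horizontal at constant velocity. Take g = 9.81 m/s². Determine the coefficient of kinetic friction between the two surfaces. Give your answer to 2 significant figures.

At constant velocity the net force along the incline is zero: mg sin 35° = μ mg cos 35°.
So μ = tan 35° = 0.5736 / 0.8192 = 0.7002.

0.70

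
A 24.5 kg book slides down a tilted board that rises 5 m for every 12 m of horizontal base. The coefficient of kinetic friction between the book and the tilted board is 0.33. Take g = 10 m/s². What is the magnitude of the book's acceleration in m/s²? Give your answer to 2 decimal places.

0.80 m/s²

Resolving the weight along the incline: the component pulling the book down the slope is mg sin 22.62° = 24.5 × 10 × 0.3846 = 94.227 N, and the normal force is N = mg cos 22.62° = 24.5 × 10 × 0.9231 = 226.160 N.
Kinetic friction acts up the slope with magnitude f = μN = 0.33 × 226.160 = 74.633 N.
Net force along the incline is 94.227 − 74.633 = 19.594 N, so a = 19.594 / 24.5 = 0.7998 m/s².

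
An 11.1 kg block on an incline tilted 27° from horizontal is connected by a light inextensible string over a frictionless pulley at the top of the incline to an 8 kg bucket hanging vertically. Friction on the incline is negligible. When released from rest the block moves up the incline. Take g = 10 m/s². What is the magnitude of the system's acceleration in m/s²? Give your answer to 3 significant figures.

1.55 m/s²

For the block on the incline: the weight component along the slope is m₁g sin 27° = 11.1 × 10 × 0.4540 = 50.394 N and the normal force is N = m₁g cos 27° = 98.902 N.
Newton's second law for the block (up-slope positive): T − 50.394 = 11.1 a. For the hanging bucket (downward positive): 8 × 10 − T = 8 a.
Adding the two equations eliminates T: 29.606 = 19.1 a, so a = 1.5501 m/s².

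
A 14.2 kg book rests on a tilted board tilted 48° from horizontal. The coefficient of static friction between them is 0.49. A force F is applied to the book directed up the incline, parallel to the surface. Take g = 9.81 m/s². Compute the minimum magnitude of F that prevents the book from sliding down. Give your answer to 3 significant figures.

The normal force is N = mg cos 48° = 93.211 N. With F at its minimum the book is on the verge of sliding down, so static friction is at its maximum μ_s N = 0.49 × 93.211 = 45.673 N and acts up the slope.
Equilibrium along the incline: F + μ_s N = mg sin 48°, so F = 103.522 − 45.673 = 57.849 N.

57.8 N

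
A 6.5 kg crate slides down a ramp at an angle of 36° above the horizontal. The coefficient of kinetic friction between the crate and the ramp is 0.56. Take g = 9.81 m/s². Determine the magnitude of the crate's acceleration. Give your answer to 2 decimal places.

1.32 m/s²

Resolving the weight along the incline: the component pulling the crate down the slope is mg sin 36° = 6.5 × 9.81 × 0.5878 = 37.481 N, and the normal force is N = mg cos 36° = 6.5 × 9.81 × 0.8090 = 51.586 N.
Kinetic friction acts up the slope with magnitude f = μN = 0.56 × 51.586 = 28.888 N.
Net force along the incline is 37.481 − 28.888 = 8.593 N, so a = 8.593 / 6.5 = 1.3220 m/s².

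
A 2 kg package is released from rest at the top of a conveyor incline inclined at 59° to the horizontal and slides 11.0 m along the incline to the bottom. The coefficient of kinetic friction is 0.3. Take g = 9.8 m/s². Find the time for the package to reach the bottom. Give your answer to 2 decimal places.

The weight component along the incline is mg sin 59° = 16.800 N and the normal force is N = mg cos 59° = 10.095 N.
Friction up the slope is f = μN = 0.3 × 10.095 = 3.029 N, so the net downslope force is 16.800 − 3.029 = 13.771 N and a = 13.771 / 2 = 6.8855 m/s².
Starting from rest, L = ½at², so t = √(2L/a) = √(2 × 11.0 / 6.8855) = 1.7875 s.

1.79 s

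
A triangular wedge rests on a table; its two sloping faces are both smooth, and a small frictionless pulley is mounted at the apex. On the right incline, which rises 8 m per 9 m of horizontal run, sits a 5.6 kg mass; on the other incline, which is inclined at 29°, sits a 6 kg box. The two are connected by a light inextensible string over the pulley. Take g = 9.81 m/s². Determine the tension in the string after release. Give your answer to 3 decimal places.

32.654 N

Resolve each weight along its own incline: the 5.6 kg mass has component 5.6 × 9.81 × sin 41.63° = 36.497 N down its slope, and the 6 kg mass has 6 × 9.81 × sin 29° = 28.536 N down its slope.
The 5.6 kg side's 36.497 N exceeds the other side's 28.536 N, so that mass slides down and the 6 kg mass slides up. Taking that direction as positive, Newton's second law for the whole system gives 36.497 − 28.536 = (5.6 + 6) a, so a = 7.961 / 11.6 = 0.6863 m/s².
For the 6 kg mass (up-slope positive): T − 28.536 = 6 × 0.6863, so T = 32.654 N.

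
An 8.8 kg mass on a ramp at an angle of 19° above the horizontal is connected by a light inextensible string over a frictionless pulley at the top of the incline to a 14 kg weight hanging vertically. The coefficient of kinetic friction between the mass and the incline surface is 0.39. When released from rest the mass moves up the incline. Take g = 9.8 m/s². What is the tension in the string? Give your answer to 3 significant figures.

For the mass on the incline: the weight component along the slope is m₁g sin 19° = 8.8 × 9.8 × 0.3256 = 28.080 N and the normal force is N = m₁g cos 19° = 81.542 N.
Kinetic friction opposes the mass's motion up the incline: f = μN = 0.39 × 81.542 = 31.801 N acting down the slope.
Newton's second law for the mass (up-slope positive): T − 28.080 − 31.801 = 8.8 a. For the hanging weight (downward positive): 14 × 9.8 − T = 14 a.
Adding the two equations eliminates T: 77.319 = 22.8 a, so a = 3.3912 m/s².
Then from the hanging weight's equation, T = 14 × (9.8 − 3.3912) = 89.723 N.

89.7 N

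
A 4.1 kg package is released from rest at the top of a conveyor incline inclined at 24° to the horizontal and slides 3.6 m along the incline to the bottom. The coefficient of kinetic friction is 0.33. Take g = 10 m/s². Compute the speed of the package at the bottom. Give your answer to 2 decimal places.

2.75 m/s

The weight component along the incline is mg sin 24° = 16.676 N and the normal force is N = mg cos 24° = 37.455 N.
Friction up the slope is f = μN = 0.33 × 37.455 = 12.360 N, so the net downslope force is 16.676 − 12.360 = 4.316 N and a = 4.316 / 4.1 = 1.0527 m/s².
Starting from rest over a distance of 3.6 m, v² = 2aL = 2 × 1.0527 × 3.6 = 7.5794, so v = 2.7531 m/s.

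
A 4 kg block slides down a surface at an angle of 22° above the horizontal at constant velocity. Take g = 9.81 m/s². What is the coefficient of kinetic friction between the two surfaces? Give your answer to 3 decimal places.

At constant velocity the net force along the incline is zero: mg sin 22° = μ mg cos 22°.
So μ = tan 22° = 0.3746 / 0.9272 = 0.4040.

0.404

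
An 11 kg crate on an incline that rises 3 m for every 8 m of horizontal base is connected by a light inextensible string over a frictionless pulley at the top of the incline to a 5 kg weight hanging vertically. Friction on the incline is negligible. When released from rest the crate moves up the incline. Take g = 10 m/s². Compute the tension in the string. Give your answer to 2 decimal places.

For the crate on the incline: the weight component along the slope is m₁g sin 20.56° = 11 × 10 × 0.3511 = 38.621 N and the normal force is N = m₁g cos 20.56° = 102.996 N.
Newton's second law for the crate (up-slope positive): T − 38.621 = 11 a. For the hanging weight (downward positive): 5 × 10 − T = 5 a.
Adding the two equations eliminates T: 11.379 = 16 a, so a = 0.7112 m/s².
Then from the hanging weight's equation, T = 5 × (10 − 0.7112) = 46.444 N.

46.44 N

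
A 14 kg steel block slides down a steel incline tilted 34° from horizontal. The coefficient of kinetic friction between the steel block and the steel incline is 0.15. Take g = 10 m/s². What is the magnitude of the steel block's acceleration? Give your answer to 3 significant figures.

Resolving the weight along the incline: the component pulling the steel block down the slope is mg sin 34° = 14 × 10 × 0.5592 = 78.288 N, and the normal force is N = mg cos 34° = 14 × 10 × 0.8290 = 116.060 N.
Kinetic friction acts up the slope with magnitude f = μN = 0.15 × 116.060 = 17.409 N.
Net force along the incline is 78.288 − 17.409 = 60.879 N, so a = 60.879 / 14 = 4.3485 m/s².

4.35 m/s²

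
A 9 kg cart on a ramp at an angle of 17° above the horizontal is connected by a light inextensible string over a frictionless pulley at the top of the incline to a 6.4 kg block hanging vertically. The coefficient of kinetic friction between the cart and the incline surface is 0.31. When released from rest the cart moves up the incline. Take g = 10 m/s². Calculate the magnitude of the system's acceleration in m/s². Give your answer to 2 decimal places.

0.71 m/s²

For the cart on the incline: the weight component along the slope is m₁g sin 17° = 9 × 10 × 0.2924 = 26.316 N and the normal force is N = m₁g cos 17° = 86.067 N.
Kinetic friction opposes the cart's motion up the incline: f = μN = 0.31 × 86.067 = 26.681 N acting down the slope.
Newton's second law for the cart (up-slope positive): T − 26.316 − 26.681 = 9 a. For the hanging block (downward positive): 6.4 × 10 − T = 6.4 a.
Adding the two equations eliminates T: 11.003 = 15.4 a, so a = 0.7145 m/s².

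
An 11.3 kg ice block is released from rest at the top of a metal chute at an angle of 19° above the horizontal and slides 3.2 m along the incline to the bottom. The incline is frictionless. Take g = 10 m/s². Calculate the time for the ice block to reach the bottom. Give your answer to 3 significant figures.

The weight component along the incline is mg sin 19° = 36.789 N and the normal force is N = mg cos 19° = 106.844 N.
With no friction, a = g sin 19° = 3.2557 m/s².
Starting from rest, L = ½at², so t = √(2L/a) = √(2 × 3.2 / 3.2557) = 1.4021 s.

1.40 s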